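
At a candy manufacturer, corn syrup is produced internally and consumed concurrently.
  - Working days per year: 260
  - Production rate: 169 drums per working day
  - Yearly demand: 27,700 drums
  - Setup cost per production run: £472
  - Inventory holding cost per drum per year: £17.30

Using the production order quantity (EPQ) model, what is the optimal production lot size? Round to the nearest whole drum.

d = 27,700/260 = 106.5385 drums/day;  effective holding cost H(1 − d/p) = 17.3·(1 − 106.5385/169) = 6.39399
Q* = √(2DS / H_eff) = √(2·27,700·472 / 6.39399) ≈ 2,022.27

2,022 drums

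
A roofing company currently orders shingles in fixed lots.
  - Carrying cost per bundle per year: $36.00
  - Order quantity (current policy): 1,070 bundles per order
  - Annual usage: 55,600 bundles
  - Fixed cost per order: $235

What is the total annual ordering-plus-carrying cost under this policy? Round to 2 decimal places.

Annual ordering cost = (D/Q)·S = (55,600/1,070) × 235 = $12,211.21
Annual holding cost  = (Q/2)·H = (1,070/2) × 36 = $19,260.00
Total = $12,211.21 + $19,260.00 = $31,471.21

$31,471.21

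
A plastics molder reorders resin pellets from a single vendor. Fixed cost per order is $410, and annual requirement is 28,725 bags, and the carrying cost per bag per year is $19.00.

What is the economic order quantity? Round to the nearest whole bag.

EOQ = √(2DS/H) = √(2 × 28,725 × 410 / 19)
    = √(1,239,710.53) ≈ 1,113.42

1,113 bags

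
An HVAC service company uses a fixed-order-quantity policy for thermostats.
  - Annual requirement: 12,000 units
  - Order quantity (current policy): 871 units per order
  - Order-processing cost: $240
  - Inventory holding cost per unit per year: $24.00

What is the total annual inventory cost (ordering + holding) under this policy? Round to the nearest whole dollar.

Annual ordering cost = (D/Q)·S = (12,000/871) × 240 = $3,306.54
Annual holding cost  = (Q/2)·H = (871/2) × 24 = $10,452.00
Total = $3,306.54 + $10,452.00 = $13,758.54

$13,759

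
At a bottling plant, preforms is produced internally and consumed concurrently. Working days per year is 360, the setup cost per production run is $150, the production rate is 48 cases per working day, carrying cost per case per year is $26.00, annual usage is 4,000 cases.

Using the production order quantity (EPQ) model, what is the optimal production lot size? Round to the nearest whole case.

d = 4,000/360 = 11.1111 cases/day;  effective holding cost H(1 − d/p) = 26·(1 − 11.1111/48) = 19.98148
Q* = √(2DS / H_eff) = √(2·4,000·150 / 19.98148) ≈ 245.06

245 cases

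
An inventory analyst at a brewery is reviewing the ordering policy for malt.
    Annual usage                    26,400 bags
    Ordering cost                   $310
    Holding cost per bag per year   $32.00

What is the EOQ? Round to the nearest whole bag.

715 bags

Optimal lot size Q* = (2 × 26,400 × $310 / $32)^½ ≈ 715.19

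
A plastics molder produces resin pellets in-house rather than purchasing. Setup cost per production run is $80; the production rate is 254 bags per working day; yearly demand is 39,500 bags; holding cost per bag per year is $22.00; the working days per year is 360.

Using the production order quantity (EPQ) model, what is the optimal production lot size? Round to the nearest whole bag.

711 bags

Daily demand d = 39,500/360 = 109.722; p = 254; 1 − d/p = 0.56802
EPQ = √(2DS / (H(1 − d/p)))
    = √(2 × 39,500 × 80 / (22 × 0.56802)) ≈ 711.16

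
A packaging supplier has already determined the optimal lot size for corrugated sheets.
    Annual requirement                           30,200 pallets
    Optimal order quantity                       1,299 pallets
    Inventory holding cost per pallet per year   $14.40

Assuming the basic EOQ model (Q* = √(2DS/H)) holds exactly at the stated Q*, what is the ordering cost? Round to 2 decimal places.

Since Q* = (2DS/H)^½, squaring gives Q*²·H = 2DS.
S = Q²H / (2D) = 1,299² × 14.4 / (2 × 30,200) = 402.2943

$402.29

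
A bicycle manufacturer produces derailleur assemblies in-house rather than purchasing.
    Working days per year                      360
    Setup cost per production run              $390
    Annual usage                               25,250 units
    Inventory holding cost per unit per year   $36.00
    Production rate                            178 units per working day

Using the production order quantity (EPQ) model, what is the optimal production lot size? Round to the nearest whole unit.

Daily demand d = 25,250/360 = 70.139; p = 178; 1 − d/p = 0.60596
EPQ = √(2DS / (H(1 − d/p)))
    = √(2 × 25,250 × 390 / (36 × 0.60596)) ≈ 950.18

950 units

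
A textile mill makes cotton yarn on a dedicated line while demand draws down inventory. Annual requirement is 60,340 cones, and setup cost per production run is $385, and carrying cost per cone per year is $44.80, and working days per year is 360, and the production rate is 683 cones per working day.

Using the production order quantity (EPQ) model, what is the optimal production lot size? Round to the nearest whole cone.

1,172 cones

Daily demand d = 60,340/360 = 167.611; p = 683; 1 − d/p = 0.75460
EPQ = √(2DS / (H(1 − d/p)))
    = √(2 × 60,340 × 385 / (44.8 × 0.75460)) ≈ 1,172.34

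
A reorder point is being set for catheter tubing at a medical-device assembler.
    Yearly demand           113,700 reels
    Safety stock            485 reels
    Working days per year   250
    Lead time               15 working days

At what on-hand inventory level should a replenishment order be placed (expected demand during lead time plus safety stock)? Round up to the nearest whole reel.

Daily demand d = 113,700 / 250 = 454.800 reels/day
Demand during lead time = 454.800 × 15 = 6,822.00
Reorder point = 6,822.00 + 485 = 7,307.00 → round up

7,307 reels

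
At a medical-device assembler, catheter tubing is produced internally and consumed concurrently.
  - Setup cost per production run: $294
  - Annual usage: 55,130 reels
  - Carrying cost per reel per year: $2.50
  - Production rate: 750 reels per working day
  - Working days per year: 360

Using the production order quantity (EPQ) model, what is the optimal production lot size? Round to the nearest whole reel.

d = 55,130/360 = 153.1389 reels/day;  effective holding cost H(1 − d/p) = 2.5·(1 − 153.1389/750) = 1.98954
Q* = √(2DS / H_eff) = √(2·55,130·294 / 1.98954) ≈ 4,036.52

4,037 reels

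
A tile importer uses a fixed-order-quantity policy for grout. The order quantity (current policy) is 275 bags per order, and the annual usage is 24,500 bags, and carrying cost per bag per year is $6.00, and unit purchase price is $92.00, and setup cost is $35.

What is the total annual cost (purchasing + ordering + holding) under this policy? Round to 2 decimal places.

$2,257,943.18

Annual ordering cost = (D/Q)·S = (24,500/275) × 35 = $3,118.18
Annual holding cost  = (Q/2)·H = (275/2) × 6 = $825.00
Purchase cost = D·C = 24,500 × 92 = $2,254,000.00
Total = $3,118.18 + $825.00 + $2,254,000.00 = $2,257,943.18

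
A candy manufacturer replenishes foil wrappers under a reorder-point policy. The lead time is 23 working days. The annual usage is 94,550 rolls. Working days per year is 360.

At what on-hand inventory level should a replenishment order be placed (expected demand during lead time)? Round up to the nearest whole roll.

Daily demand d = 94,550 / 360 = 262.639 rolls/day
Demand during lead time = 262.639 × 23 = 6,040.69
Reorder point = 6,040.69 → round up

6,041 rolls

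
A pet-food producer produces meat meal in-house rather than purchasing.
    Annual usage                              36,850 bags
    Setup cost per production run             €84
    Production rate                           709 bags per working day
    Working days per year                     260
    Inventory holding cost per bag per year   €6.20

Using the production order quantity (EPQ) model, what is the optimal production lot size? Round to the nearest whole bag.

Daily demand d = 36,850/260 = 141.731; p = 709; 1 − d/p = 0.80010
EPQ = √(2DS / (H(1 − d/p)))
    = √(2 × 36,850 × 84 / (6.2 × 0.80010)) ≈ 1,117.14

1,117 bags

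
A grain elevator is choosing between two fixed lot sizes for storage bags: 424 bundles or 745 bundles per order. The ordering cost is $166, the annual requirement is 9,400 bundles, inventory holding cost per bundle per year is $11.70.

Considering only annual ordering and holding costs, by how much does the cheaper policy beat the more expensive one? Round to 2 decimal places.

$292.16

For each Q, cost = (D/Q)·S + (Q/2)·H.
TC(424) = (9,400/424)×166 + (424/2)×11.7 = $6,160.59
TC(745) = (9,400/745)×166 + (745/2)×11.7 = $6,452.75
|ΔTC| = |$6,160.59 − $6,452.75| = $292.16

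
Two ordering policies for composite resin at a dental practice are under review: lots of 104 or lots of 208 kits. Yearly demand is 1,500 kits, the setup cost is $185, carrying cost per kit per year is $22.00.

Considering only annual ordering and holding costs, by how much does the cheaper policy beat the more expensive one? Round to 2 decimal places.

$190.13

TC(Q) = (D/Q)S + (Q/2)H
TC(104) = (1,500/104)×185 + (104/2)×22 = $3,812.27
TC(208) = (1,500/208)×185 + (208/2)×22 = $3,622.13
|ΔTC| = |$3,812.27 − $3,622.13| = $190.13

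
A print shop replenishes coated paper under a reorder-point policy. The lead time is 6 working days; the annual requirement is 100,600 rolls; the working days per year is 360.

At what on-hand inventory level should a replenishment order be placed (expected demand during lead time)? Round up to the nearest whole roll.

1,677 rolls

Daily demand d = 100,600 / 360 = 279.444 rolls/day
Demand during lead time = 279.444 × 6 = 1,676.67
Reorder point = 1,676.67 → round up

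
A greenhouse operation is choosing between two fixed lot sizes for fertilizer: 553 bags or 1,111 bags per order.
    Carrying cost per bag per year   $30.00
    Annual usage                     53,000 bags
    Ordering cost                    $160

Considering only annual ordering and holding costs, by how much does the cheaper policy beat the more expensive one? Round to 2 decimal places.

$668.22

Annual cost at Q: ordering D·S/Q plus holding Q·H/2.
TC(553) = (53,000/553)×160 + (553/2)×30 = $23,629.54
TC(1,111) = (53,000/1,111)×160 + (1,111/2)×30 = $24,297.76
Cheaper: Q = 553.  Difference = $668.22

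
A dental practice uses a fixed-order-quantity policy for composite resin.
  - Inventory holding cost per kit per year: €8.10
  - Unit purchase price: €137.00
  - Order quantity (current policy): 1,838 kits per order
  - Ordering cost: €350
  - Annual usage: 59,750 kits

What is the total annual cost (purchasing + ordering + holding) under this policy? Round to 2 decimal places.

€8,204,571.76

Annual ordering cost = (D/Q)·S = (59,750/1,838) × 350 = €11,377.86
Annual holding cost  = (Q/2)·H = (1,838/2) × 8.1 = €7,443.90
Purchase cost = D·C = 59,750 × 137 = €8,185,750.00
Total = €11,377.86 + €7,443.90 + €8,185,750.00 = €8,204,571.76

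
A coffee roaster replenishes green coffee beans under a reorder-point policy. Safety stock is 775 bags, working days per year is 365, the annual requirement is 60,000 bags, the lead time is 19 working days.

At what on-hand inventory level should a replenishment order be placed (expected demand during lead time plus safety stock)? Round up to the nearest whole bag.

3,899 bags

Daily demand d = 60,000 / 365 = 164.384 bags/day
Demand during lead time = 164.384 × 19 = 3,123.29
Reorder point = 3,123.29 + 775 = 3,898.29 → round up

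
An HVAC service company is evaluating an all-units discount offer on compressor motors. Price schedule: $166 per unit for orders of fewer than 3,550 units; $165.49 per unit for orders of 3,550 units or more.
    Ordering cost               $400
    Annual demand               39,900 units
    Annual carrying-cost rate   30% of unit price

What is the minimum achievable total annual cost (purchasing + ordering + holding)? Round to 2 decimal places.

H₁ = 30%×$166 = $49.8000;  H₂ = 30%×$165.49 = $49.6470
EOQ₁ = √(2×39,900×400/49.8000) = 800.60  (< 3,550, feasible at tier 1)
EOQ₂ = √(2×39,900×400/49.6470) = 801.83  (< 3,550 → use Q = 3,550 at tier-2 price)
TC(tier 1 (EOQ₁), Q≈800.6) = $6,663,269.99
TC(tier 2, Q≈3,550.0) = $6,695,670.20
Minimum at tier 1 (EOQ₁): $6,663,269.99

$6,663,269.99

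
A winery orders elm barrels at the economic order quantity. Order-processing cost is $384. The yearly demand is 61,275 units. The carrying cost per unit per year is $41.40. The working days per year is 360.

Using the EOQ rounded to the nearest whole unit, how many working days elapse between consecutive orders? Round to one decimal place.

Q* = √(2·D·S / H) = √(2·61,275·384 / 41.4) = √1,136,695.7 ≈ 1,066.16 → Q = 1,066 units
Days between orders = 360 / (D/Q) = 360 / 57.481 ≈ 6.263

6.3 days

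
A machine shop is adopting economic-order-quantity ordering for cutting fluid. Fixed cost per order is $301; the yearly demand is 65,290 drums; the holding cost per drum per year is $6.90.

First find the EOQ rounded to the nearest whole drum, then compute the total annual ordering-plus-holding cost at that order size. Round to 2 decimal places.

$16,468.20

Optimal lot size Q* = (2 × 65,290 × $301 / $6.9)^½ ≈ 2,386.70 → Q = 2,387 drums
Orders/yr = 65,290/2,387 = 27.352; ordering cost = 27.352 × $301 = $8,233.05
Average inventory = 2,387/2 = 1193.5; holding cost = 1193.5 × $6.9 = $8,235.15
Total = $8,233.05 + $8,235.15 = $16,468.20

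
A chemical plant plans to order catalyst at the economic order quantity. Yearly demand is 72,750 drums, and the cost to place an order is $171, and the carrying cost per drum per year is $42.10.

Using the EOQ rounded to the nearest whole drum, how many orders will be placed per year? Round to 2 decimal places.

EOQ = √(2DS/H) = √(2 × 72,750 × 171 / 42.1)
    = √(590,985.75) ≈ 768.76 → Q = 769
N = D/Q = 72,750/769 ≈ 94.603 orders/yr

94.60 orders per year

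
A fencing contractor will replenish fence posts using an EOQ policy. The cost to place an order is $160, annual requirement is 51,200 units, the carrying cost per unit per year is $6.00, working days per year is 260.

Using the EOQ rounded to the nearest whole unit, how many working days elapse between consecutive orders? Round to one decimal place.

Optimal lot size Q* = (2 × 51,200 × $160 / $6)^½ ≈ 1,652.47 → Q = 1,652 units
T = Q/D × 260 days = 1,652/51,200 × 260 = 8.389 days

8.4 days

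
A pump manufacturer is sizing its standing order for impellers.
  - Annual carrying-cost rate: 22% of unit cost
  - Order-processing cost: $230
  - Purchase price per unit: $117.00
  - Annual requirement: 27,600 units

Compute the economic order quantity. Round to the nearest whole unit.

702 units

H = i·C = 0.22 × $117 = $25.7400 per unit-year
Q* = √(2·D·S / H) = √(2·27,600·230 / 25.74) = √493,240.1 ≈ 702.31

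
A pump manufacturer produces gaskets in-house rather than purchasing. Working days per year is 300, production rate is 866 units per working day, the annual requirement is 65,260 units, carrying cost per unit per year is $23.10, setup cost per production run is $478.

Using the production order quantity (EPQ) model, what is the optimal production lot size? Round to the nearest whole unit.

Daily demand d = 65,260/300 = 217.533; p = 866; 1 − d/p = 0.74881
EPQ = √(2DS / (H(1 − d/p)))
    = √(2 × 65,260 × 478 / (23.1 × 0.74881)) ≈ 1,899.16

1,899 units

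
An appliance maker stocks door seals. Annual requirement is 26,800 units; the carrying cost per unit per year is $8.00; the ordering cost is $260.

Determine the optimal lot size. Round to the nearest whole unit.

1,320 units

Q* = √(2·D·S / H) = √(2·26,800·260 / 8) = √1,742,000.0 ≈ 1,319.85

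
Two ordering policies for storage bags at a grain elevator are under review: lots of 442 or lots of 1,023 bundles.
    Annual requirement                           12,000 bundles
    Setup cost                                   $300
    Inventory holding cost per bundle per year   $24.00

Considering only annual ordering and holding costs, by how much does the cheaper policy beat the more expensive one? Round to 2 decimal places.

For each Q, cost = (D/Q)·S + (Q/2)·H.
TC(442) = (12,000/442)×300 + (442/2)×24 = $13,448.80
TC(1,023) = (12,000/1,023)×300 + (1,023/2)×24 = $15,795.06
Lots of 442 are cheaper by $2,346.27.

$2,346.27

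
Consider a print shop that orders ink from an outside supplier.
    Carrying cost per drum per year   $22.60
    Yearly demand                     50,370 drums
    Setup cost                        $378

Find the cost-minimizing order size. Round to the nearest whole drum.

1,298 drums

EOQ = √(2DS/H) = √(2 × 50,370 × 378 / 22.6)
    = √(1,684,943.36) ≈ 1,298.05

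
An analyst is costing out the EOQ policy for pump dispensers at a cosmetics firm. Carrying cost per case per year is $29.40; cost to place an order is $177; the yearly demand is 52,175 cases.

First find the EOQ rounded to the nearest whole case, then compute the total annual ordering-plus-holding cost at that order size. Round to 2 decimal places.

$23,302.72

Q* = √(2·D·S / H) = √(2·52,175·177 / 29.4) = √628,229.6 ≈ 792.61 → Q = 793 cases
Annual ordering cost = (D/Q)·S = (52,175/793) × 177 = $11,645.62
Annual holding cost  = (Q/2)·H = (793/2) × 29.4 = $11,657.10
Total = $11,645.62 + $11,657.10 = $23,302.72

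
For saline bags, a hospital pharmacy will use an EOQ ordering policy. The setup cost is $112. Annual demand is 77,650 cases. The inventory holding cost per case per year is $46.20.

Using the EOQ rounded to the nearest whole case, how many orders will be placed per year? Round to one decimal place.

Optimal lot size Q* = (2 × 77,650 × $112 / $46.2)^½ ≈ 613.58 → Q = 614
N = D/Q = 77,650/614 ≈ 126.466 orders/yr

126.5 orders per year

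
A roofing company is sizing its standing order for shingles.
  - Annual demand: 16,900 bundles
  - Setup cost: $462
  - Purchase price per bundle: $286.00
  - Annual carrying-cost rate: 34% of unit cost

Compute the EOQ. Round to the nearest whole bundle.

Carrying cost H = $286 × 34% = $97.2400/bundle/yr
Q* = √(2·D·S / H) = √(2·16,900·462 / 97.24) = √160,588.2 ≈ 400.73

401 bundles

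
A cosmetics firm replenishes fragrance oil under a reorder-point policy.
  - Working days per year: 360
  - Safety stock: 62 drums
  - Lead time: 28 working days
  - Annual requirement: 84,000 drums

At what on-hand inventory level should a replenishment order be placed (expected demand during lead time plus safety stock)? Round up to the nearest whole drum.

Daily demand d = 84,000 / 360 = 233.333 drums/day
Demand during lead time = 233.333 × 28 = 6,533.33
Reorder point = 6,533.33 + 62 = 6,595.33 → round up

6,596 drums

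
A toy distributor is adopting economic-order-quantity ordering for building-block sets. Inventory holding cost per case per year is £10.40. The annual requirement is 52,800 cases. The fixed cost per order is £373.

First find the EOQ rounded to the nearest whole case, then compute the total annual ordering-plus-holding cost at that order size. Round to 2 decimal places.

EOQ = √(2DS/H) = √(2 × 52,800 × 373 / 10.4)
    = √(3,787,384.62) ≈ 1,946.12 → Q = 1,946 cases
Ordering: D/Q × S = 52,800/1,946 × £373 = £10,120.45
Holding:  Q/2 × H = 1,946/2 × £10.4 = £10,119.20
Total = £10,120.45 + £10,119.20 = £20,239.65

£20,239.65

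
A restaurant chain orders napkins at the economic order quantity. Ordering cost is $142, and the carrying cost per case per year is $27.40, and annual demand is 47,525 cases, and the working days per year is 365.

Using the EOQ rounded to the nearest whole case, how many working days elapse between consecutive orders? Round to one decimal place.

5.4 days

2DS/H = 2·47,525·142/27.4 = 492,594.89
EOQ = √492,594.89 ≈ 701.85 → Q = 702 cases
Cycle time = (working days × Q)/D = (365 × 702) / 47,525 = 5.391 days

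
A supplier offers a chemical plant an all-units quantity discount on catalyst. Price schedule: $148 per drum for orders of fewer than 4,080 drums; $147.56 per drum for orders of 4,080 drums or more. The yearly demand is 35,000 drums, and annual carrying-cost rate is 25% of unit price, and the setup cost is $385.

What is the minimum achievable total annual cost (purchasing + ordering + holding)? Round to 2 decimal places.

$5,211,577.68

H₁ = 25%×$148 = $37.0000;  H₂ = 25%×$147.56 = $36.8900
EOQ₁ = √(2×35,000×385/37.0000) = 853.45  (< 4,080, feasible at tier 1)
EOQ₂ = √(2×35,000×385/36.8900) = 854.72  (< 4,080 → use Q = 4,080 at tier-2 price)
TC(tier 1 (EOQ₁), Q≈853.5) = $5,211,577.68
TC(tier 2, Q≈4,080.0) = $5,243,158.30
Minimum at tier 1 (EOQ₁): $5,211,577.68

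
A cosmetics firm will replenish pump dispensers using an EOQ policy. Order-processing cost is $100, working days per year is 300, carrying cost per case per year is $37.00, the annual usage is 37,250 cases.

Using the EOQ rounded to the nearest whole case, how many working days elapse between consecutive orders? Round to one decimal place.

3.6 days

EOQ = √(2DS/H) = √(2 × 37,250 × 100 / 37)
    = √(201,351.35) ≈ 448.72 → Q = 449 cases
Cycle time = (working days × Q)/D = (300 × 449) / 37,250 = 3.616 days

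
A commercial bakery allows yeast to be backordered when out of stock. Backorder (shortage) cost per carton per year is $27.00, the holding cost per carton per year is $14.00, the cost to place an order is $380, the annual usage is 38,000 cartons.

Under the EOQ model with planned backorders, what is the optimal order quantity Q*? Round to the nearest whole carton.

1,770 cartons

Q* = √(2DS/H) · √((H + b)/b)
   = √(2 × 38,000 × 380 / 14) · √((14 + 27) / 27)
   = 1,436.265 × 1.2323 ≈ 1,769.88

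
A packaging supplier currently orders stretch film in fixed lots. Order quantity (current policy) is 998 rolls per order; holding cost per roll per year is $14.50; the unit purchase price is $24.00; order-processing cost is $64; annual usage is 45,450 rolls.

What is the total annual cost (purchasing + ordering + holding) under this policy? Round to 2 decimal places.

Annual ordering cost = (D/Q)·S = (45,450/998) × 64 = $2,914.63
Annual holding cost  = (Q/2)·H = (998/2) × 14.5 = $7,235.50
Purchase cost = D·C = 45,450 × 24 = $1,090,800.00
Total = $2,914.63 + $7,235.50 + $1,090,800.00 = $1,100,950.13

$1,100,950.13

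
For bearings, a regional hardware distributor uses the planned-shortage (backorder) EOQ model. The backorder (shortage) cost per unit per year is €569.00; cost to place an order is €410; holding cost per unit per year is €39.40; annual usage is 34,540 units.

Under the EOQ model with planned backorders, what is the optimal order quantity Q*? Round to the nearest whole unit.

Q* = √(2DS/H) · √((H + b)/b)
   = √(2 × 34,540 × 410 / 39.4) · √((39.4 + 569) / 569)
   = 847.852 × 1.0340 ≈ 876.72

877 units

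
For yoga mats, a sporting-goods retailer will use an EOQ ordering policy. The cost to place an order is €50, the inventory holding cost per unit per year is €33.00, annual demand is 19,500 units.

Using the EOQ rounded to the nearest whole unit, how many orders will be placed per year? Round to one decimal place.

80.2 orders per year

2DS/H = 2·19,500·50/33 = 59,090.91
EOQ = √59,090.91 ≈ 243.09 → Q = 243
N = D/Q = 19,500/243 ≈ 80.247 orders/yr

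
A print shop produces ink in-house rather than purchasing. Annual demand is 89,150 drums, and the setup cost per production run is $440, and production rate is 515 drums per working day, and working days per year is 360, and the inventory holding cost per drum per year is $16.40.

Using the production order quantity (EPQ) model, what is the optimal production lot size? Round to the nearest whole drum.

3,036 drums

Daily demand d = 89,150/360 = 247.639; p = 515; 1 − d/p = 0.51915
EPQ = √(2DS / (H(1 − d/p)))
    = √(2 × 89,150 × 440 / (16.4 × 0.51915)) ≈ 3,035.53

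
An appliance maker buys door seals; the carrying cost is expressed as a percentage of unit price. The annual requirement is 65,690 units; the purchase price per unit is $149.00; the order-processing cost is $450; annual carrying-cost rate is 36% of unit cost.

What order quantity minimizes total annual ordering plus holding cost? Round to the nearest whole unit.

1,050 units

Holding cost per unit per year: H = 36% × $149 = $53.6400
2DS/H = 2·65,690·450/53.64 = 1,102,181.21
EOQ = √1,102,181.21 ≈ 1,049.85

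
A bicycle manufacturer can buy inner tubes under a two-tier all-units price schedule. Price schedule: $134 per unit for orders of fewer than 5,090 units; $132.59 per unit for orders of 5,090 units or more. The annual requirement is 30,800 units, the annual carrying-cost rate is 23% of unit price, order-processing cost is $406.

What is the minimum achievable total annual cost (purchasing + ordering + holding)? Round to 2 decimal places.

H₁ = 23%×$134 = $30.8200;  H₂ = 23%×$132.59 = $30.4957
EOQ₁ = √(2×30,800×406/30.8200) = 900.82  (< 5,090, feasible at tier 1)
EOQ₂ = √(2×30,800×406/30.4957) = 905.60  (< 5,090 → use Q = 5,090 at tier-2 price)
TC(tier 1 (EOQ₁), Q≈900.8) = $4,154,963.21
TC(tier 2, Q≈5,090.0) = $4,163,840.30
Minimum at tier 1 (EOQ₁): $4,154,963.21

$4,154,963.21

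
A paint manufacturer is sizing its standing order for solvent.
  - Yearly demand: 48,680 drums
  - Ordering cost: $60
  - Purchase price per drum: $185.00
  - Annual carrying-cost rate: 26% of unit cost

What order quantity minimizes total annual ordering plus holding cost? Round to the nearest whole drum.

348 drums

H = i·C = 0.26 × $185 = $48.1000 per drum-year
2DS/H = 2·48,680·60/48.1 = 121,446.99
EOQ = √121,446.99 ≈ 348.49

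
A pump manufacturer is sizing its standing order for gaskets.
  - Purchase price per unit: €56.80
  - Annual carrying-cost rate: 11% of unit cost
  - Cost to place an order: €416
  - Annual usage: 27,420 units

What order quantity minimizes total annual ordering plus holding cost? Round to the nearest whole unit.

1,911 units

H = i·C = 0.11 × €56.8 = €6.2480 per unit-year
Q* = √(2·D·S / H) = √(2·27,420·416 / 6.248) = √3,651,318.8 ≈ 1,910.84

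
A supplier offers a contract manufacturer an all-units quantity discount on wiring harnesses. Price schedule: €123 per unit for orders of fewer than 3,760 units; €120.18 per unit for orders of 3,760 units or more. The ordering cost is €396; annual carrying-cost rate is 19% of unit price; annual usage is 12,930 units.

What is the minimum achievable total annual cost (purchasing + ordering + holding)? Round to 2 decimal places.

H₁ = 19%×€123 = €23.3700;  H₂ = 19%×€120.18 = €22.8342
EOQ₁ = √(2×12,930×396/23.3700) = 661.96  (< 3,760, feasible at tier 1)
EOQ₂ = √(2×12,930×396/22.8342) = 669.68  (< 3,760 → use Q = 3,760 at tier-2 price)
TC(tier 1 (EOQ₁), Q≈662.0) = €1,605,860.03
TC(tier 2, Q≈3,760.0) = €1,598,217.47
Minimum at tier 2: €1,598,217.47

€1,598,217.47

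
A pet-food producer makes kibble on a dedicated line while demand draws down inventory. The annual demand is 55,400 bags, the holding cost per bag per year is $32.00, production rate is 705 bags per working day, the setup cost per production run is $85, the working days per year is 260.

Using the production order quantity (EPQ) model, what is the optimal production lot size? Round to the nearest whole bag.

649 bags

Daily demand d = 55,400/260 = 213.077; p = 705; 1 − d/p = 0.69776
EPQ = √(2DS / (H(1 − d/p)))
    = √(2 × 55,400 × 85 / (32 × 0.69776)) ≈ 649.46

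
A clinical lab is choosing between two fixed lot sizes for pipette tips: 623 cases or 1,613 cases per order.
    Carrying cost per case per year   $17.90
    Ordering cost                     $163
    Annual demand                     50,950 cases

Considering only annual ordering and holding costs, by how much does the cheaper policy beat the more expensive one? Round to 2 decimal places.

TC(Q) = (D/Q)S + (Q/2)H
TC(623) = (50,950/623)×163 + (623/2)×17.9 = $18,906.27
TC(1,613) = (50,950/1,613)×163 + (1,613/2)×17.9 = $19,585.05
|ΔTC| = |$18,906.27 − $19,585.05| = $678.78

$678.78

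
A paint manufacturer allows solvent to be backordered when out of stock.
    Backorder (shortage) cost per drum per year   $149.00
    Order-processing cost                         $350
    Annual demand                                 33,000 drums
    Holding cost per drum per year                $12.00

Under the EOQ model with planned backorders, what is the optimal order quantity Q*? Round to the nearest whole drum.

1,442 drums

Q* = √(2DS/H) · √((H + b)/b)
   = √(2 × 33,000 × 350 / 12) · √((12 + 149) / 149)
   = 1,387.444 × 1.0395 ≈ 1,442.23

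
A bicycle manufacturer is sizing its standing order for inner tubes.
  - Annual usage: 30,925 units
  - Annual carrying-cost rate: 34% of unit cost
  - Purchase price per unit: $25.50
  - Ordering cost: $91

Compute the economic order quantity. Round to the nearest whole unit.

806 units

Holding cost per unit per year: H = 34% × $25.5 = $8.6700
EOQ = √(2DS/H) = √(2 × 30,925 × 91 / 8.67)
    = √(649,175.32) ≈ 805.71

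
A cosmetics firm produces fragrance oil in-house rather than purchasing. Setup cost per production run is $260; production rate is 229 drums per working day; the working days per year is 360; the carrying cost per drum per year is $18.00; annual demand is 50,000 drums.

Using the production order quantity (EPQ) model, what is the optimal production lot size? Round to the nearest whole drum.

1,916 drums

Daily demand d = 50,000/360 = 138.889; p = 229; 1 − d/p = 0.39350
EPQ = √(2DS / (H(1 − d/p)))
    = √(2 × 50,000 × 260 / (18 × 0.39350)) ≈ 1,915.93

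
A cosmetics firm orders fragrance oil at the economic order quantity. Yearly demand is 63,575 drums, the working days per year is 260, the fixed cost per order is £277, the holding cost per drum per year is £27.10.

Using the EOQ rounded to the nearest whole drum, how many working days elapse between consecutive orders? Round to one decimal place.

2DS/H = 2·63,575·277/27.1 = 1,299,651.29
EOQ = √1,299,651.29 ≈ 1,140.02 → Q = 1,140 drums
T = Q/D × 260 days = 1,140/63,575 × 260 = 4.662 days

4.7 days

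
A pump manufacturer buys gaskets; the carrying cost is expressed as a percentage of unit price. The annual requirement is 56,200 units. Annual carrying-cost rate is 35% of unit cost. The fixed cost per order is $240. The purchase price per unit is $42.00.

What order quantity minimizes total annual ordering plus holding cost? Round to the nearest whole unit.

1,355 units

Carrying cost H = $42 × 35% = $14.7000/unit/yr
EOQ = √(2DS/H) = √(2 × 56,200 × 240 / 14.7)
    = √(1,835,102.04) ≈ 1,354.66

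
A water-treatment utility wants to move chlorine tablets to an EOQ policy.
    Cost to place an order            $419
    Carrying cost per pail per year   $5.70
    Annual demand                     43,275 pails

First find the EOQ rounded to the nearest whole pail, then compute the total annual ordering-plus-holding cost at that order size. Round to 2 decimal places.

$14,377.32

EOQ = √(2DS/H) = √(2 × 43,275 × 419 / 5.7)
    = √(6,362,184.21) ≈ 2,522.34 → Q = 2,522 pails
Ordering: D/Q × S = 43,275/2,522 × $419 = $7,189.62
Holding:  Q/2 × H = 2,522/2 × $5.7 = $7,187.70
Total = $7,189.62 + $7,187.70 = $14,377.32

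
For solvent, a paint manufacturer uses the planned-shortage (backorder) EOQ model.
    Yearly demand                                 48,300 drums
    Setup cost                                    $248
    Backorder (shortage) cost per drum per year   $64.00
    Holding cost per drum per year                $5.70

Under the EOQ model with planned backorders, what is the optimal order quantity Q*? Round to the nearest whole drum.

Q* = √(2DS/H) · √((H + b)/b)
   = √(2 × 48,300 × 248 / 5.7) · √((5.7 + 64) / 64)
   = 2,050.109 × 1.0436 ≈ 2,139.46

2,139 drums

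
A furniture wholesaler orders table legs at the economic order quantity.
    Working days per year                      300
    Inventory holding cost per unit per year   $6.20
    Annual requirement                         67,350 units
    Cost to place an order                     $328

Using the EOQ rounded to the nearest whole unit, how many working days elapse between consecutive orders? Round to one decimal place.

11.9 days

Q* = √(2·D·S / H) = √(2·67,350·328 / 6.2) = √7,126,064.5 ≈ 2,669.47 → Q = 2,669 units
T = Q/D × 300 days = 2,669/67,350 × 300 = 11.889 days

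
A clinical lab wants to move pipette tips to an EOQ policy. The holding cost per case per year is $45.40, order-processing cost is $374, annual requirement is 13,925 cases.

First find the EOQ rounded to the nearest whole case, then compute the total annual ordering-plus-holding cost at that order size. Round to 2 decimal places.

$21,745.85

Optimal lot size Q* = (2 × 13,925 × $374 / $45.4)^½ ≈ 478.98 → Q = 479 cases
Orders/yr = 13,925/479 = 29.071; ordering cost = 29.071 × $374 = $10,872.55
Average inventory = 479/2 = 239.5; holding cost = 239.5 × $45.4 = $10,873.30
Total = $10,872.55 + $10,873.30 = $21,745.85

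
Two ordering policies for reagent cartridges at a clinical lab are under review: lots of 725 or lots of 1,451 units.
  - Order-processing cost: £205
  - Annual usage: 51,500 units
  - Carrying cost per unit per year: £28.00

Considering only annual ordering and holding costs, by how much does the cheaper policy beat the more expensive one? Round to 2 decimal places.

For each Q, cost = (D/Q)·S + (Q/2)·H.
TC(725) = (51,500/725)×205 + (725/2)×28 = £24,712.07
TC(1,451) = (51,500/1,451)×205 + (1,451/2)×28 = £27,590.02
|ΔTC| = |£24,712.07 − £27,590.02| = £2,877.95

£2,877.95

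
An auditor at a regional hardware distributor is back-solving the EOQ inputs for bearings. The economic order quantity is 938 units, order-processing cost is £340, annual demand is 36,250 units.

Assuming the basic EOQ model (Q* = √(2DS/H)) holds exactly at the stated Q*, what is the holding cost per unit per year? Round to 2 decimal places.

From Q* = √(2DS/H) ⇒ Q*² = 2DS/H.
H = 2DS / Q² = 2 × 36,250 × 340 / 938² = 28.0163

£28.02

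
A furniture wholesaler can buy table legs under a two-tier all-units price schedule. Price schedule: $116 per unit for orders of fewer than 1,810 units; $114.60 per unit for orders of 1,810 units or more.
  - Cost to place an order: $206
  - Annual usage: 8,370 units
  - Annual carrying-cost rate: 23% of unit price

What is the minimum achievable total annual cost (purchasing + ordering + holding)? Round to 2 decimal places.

$980,511.89

H₁ = 23%×$116 = $26.6800;  H₂ = 23%×$114.60 = $26.3580
EOQ₁ = √(2×8,370×206/26.6800) = 359.52  (< 1,810, feasible at tier 1)
EOQ₂ = √(2×8,370×206/26.3580) = 361.71  (< 1,810 → use Q = 1,810 at tier-2 price)
TC(tier 1 (EOQ₁), Q≈359.5) = $980,511.89
TC(tier 2, Q≈1,810.0) = $984,008.60
Minimum at tier 1 (EOQ₁): $980,511.89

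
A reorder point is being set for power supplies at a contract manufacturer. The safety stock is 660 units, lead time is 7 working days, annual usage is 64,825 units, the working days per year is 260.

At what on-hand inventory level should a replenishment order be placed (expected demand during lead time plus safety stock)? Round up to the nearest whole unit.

Daily demand d = 64,825 / 260 = 249.327 units/day
Demand during lead time = 249.327 × 7 = 1,745.29
Reorder point = 1,745.29 + 660 = 2,405.29 → round up

2,406 units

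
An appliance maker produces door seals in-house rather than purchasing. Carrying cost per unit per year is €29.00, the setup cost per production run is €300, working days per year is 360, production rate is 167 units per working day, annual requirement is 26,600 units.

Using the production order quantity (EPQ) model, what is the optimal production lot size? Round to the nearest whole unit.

994 units

d = 26,600/360 = 73.8889 units/day;  effective holding cost H(1 − d/p) = 29·(1 − 73.8889/167) = 16.16900
Q* = √(2DS / H_eff) = √(2·26,600·300 / 16.16900) ≈ 993.52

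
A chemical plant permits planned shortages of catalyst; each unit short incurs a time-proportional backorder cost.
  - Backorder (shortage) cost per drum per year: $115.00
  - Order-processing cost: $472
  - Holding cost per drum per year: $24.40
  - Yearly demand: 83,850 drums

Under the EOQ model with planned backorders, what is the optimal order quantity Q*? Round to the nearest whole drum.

Basic EOQ = √(2·83,850·472/24.4) = 1,801.120
Backorder adjustment √((H+b)/b) = √((24.4+115)/115) = 1.1010
Q* = 1,801.120 × 1.1010 ≈ 1,983.01

1,983 drums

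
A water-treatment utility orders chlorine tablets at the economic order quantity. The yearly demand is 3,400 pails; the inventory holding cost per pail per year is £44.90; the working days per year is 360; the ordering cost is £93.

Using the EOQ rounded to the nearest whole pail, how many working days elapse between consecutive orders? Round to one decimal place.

2DS/H = 2·3,400·93/44.9 = 14,084.63
EOQ = √14,084.63 ≈ 118.68 → Q = 119 pails
Days between orders = 360 / (D/Q) = 360 / 28.571 ≈ 12.600

12.6 days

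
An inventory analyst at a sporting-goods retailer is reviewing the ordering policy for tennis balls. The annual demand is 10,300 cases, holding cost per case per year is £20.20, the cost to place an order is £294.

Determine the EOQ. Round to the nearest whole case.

2DS/H = 2·10,300·294/20.2 = 299,821.78
EOQ = √299,821.78 ≈ 547.56

548 cases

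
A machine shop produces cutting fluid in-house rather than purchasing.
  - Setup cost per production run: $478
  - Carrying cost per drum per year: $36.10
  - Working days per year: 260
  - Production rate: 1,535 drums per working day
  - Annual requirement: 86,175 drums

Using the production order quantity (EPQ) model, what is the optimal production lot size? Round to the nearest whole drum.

d = 86,175/260 = 331.4423 drums/day;  effective holding cost H(1 − d/p) = 36.1·(1 − 331.4423/1535) = 28.30517
Q* = √(2DS / H_eff) = √(2·86,175·478 / 28.30517) ≈ 1,706.03

1,706 drums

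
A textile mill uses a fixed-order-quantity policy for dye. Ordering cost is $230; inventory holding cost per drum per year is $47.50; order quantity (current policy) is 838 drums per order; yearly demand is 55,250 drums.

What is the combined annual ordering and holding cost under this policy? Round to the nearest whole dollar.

$35,067

Ordering: D/Q × S = 55,250/838 × $230 = $15,164.08
Holding:  Q/2 × H = 838/2 × $47.5 = $19,902.50
Total = $15,164.08 + $19,902.50 = $35,066.58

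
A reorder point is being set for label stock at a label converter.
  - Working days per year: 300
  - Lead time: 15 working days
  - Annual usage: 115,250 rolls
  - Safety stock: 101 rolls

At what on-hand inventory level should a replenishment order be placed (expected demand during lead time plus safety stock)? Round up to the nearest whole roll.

5,864 rolls

Daily demand d = 115,250 / 300 = 384.167 rolls/day
Demand during lead time = 384.167 × 15 = 5,762.50
Reorder point = 5,762.50 + 101 = 5,863.50 → round up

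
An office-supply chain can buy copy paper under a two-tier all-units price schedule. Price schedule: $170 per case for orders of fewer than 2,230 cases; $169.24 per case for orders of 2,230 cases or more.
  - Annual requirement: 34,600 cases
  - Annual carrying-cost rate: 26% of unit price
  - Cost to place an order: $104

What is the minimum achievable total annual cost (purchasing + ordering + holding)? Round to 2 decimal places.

$5,899,835.32

H₁ = 26%×$170 = $44.2000;  H₂ = 26%×$169.24 = $44.0024
EOQ₁ = √(2×34,600×104/44.2000) = 403.51  (< 2,230, feasible at tier 1)
EOQ₂ = √(2×34,600×104/44.0024) = 404.42  (< 2,230 → use Q = 2,230 at tier-2 price)
TC(tier 1 (EOQ₁), Q≈403.5) = $5,899,835.32
TC(tier 2, Q≈2,230.0) = $5,906,380.31
Minimum at tier 1 (EOQ₁): $5,899,835.32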